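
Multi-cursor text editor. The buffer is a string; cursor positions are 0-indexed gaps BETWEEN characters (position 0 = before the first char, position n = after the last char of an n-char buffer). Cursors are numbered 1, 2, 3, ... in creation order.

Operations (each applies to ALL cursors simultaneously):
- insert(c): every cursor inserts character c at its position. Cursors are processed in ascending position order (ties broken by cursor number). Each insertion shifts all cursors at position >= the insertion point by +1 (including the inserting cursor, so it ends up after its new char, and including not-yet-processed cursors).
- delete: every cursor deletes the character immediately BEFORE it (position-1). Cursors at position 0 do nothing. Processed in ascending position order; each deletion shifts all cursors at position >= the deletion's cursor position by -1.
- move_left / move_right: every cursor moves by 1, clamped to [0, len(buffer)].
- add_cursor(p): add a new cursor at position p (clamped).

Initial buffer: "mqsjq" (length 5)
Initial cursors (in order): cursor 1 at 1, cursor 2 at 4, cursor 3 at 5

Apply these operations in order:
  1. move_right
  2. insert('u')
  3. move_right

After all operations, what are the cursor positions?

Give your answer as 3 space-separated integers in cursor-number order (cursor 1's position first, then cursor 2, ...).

After op 1 (move_right): buffer="mqsjq" (len 5), cursors c1@2 c2@5 c3@5, authorship .....
After op 2 (insert('u')): buffer="mqusjquu" (len 8), cursors c1@3 c2@8 c3@8, authorship ..1...23
After op 3 (move_right): buffer="mqusjquu" (len 8), cursors c1@4 c2@8 c3@8, authorship ..1...23

Answer: 4 8 8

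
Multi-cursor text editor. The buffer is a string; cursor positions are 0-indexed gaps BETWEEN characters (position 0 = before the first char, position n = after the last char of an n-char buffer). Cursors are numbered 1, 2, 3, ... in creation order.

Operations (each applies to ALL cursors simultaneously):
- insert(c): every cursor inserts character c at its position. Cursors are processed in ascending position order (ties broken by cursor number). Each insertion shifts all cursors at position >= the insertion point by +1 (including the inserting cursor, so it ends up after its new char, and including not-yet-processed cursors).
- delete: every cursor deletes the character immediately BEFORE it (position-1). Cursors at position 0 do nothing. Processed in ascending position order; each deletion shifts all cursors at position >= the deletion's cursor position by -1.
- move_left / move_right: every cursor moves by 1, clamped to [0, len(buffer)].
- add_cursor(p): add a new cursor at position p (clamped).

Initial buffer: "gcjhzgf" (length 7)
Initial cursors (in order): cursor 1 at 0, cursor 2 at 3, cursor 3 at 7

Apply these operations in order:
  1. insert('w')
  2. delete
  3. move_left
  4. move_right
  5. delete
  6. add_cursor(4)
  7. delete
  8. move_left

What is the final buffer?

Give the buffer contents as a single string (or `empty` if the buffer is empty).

After op 1 (insert('w')): buffer="wgcjwhzgfw" (len 10), cursors c1@1 c2@5 c3@10, authorship 1...2....3
After op 2 (delete): buffer="gcjhzgf" (len 7), cursors c1@0 c2@3 c3@7, authorship .......
After op 3 (move_left): buffer="gcjhzgf" (len 7), cursors c1@0 c2@2 c3@6, authorship .......
After op 4 (move_right): buffer="gcjhzgf" (len 7), cursors c1@1 c2@3 c3@7, authorship .......
After op 5 (delete): buffer="chzg" (len 4), cursors c1@0 c2@1 c3@4, authorship ....
After op 6 (add_cursor(4)): buffer="chzg" (len 4), cursors c1@0 c2@1 c3@4 c4@4, authorship ....
After op 7 (delete): buffer="h" (len 1), cursors c1@0 c2@0 c3@1 c4@1, authorship .
After op 8 (move_left): buffer="h" (len 1), cursors c1@0 c2@0 c3@0 c4@0, authorship .

Answer: h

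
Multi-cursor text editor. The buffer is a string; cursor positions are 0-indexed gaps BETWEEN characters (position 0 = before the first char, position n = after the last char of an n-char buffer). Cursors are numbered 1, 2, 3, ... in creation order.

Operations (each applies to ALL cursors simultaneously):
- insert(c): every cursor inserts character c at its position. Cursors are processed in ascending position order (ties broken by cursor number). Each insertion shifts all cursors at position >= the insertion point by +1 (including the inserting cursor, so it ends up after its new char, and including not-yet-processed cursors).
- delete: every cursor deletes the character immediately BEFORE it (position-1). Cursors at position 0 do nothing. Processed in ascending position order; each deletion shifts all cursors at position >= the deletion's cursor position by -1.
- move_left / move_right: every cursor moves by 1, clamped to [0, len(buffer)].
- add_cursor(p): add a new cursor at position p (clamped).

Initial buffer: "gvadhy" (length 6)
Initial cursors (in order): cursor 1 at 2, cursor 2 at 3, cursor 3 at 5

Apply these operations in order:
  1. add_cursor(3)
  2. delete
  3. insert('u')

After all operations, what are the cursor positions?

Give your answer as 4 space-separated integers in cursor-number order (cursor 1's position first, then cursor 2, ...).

Answer: 3 3 5 3

Derivation:
After op 1 (add_cursor(3)): buffer="gvadhy" (len 6), cursors c1@2 c2@3 c4@3 c3@5, authorship ......
After op 2 (delete): buffer="dy" (len 2), cursors c1@0 c2@0 c4@0 c3@1, authorship ..
After op 3 (insert('u')): buffer="uuuduy" (len 6), cursors c1@3 c2@3 c4@3 c3@5, authorship 124.3.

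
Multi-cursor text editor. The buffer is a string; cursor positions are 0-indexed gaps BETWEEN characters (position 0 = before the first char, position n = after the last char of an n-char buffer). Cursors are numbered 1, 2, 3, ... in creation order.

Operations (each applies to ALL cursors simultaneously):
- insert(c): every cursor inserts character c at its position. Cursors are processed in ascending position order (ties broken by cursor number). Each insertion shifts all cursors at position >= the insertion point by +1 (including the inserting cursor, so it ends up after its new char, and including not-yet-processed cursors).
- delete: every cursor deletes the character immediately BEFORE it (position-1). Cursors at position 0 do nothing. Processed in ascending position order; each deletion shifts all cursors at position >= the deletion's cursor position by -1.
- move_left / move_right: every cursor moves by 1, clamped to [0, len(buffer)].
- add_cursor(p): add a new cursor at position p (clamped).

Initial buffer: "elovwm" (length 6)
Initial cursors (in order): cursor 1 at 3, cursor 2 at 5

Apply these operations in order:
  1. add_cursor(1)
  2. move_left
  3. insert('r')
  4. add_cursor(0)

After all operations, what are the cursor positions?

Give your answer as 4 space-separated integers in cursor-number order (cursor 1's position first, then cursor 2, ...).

After op 1 (add_cursor(1)): buffer="elovwm" (len 6), cursors c3@1 c1@3 c2@5, authorship ......
After op 2 (move_left): buffer="elovwm" (len 6), cursors c3@0 c1@2 c2@4, authorship ......
After op 3 (insert('r')): buffer="relrovrwm" (len 9), cursors c3@1 c1@4 c2@7, authorship 3..1..2..
After op 4 (add_cursor(0)): buffer="relrovrwm" (len 9), cursors c4@0 c3@1 c1@4 c2@7, authorship 3..1..2..

Answer: 4 7 1 0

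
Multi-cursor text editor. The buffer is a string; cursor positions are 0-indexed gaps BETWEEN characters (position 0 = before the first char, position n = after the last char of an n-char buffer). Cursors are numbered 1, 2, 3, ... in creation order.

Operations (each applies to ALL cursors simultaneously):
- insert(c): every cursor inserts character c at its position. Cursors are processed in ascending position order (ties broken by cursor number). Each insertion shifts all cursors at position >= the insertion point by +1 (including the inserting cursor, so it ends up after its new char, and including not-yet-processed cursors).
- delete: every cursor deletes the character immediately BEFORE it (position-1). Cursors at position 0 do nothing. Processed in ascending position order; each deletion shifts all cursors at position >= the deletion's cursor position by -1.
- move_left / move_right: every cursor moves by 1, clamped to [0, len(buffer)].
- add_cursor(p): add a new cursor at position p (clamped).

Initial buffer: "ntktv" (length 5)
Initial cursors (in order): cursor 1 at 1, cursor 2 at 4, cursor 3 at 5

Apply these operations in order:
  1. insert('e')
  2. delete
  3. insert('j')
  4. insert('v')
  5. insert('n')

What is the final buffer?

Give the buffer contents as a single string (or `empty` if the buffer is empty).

Answer: njvntktjvnvjvn

Derivation:
After op 1 (insert('e')): buffer="netkteve" (len 8), cursors c1@2 c2@6 c3@8, authorship .1...2.3
After op 2 (delete): buffer="ntktv" (len 5), cursors c1@1 c2@4 c3@5, authorship .....
After op 3 (insert('j')): buffer="njtktjvj" (len 8), cursors c1@2 c2@6 c3@8, authorship .1...2.3
After op 4 (insert('v')): buffer="njvtktjvvjv" (len 11), cursors c1@3 c2@8 c3@11, authorship .11...22.33
After op 5 (insert('n')): buffer="njvntktjvnvjvn" (len 14), cursors c1@4 c2@10 c3@14, authorship .111...222.333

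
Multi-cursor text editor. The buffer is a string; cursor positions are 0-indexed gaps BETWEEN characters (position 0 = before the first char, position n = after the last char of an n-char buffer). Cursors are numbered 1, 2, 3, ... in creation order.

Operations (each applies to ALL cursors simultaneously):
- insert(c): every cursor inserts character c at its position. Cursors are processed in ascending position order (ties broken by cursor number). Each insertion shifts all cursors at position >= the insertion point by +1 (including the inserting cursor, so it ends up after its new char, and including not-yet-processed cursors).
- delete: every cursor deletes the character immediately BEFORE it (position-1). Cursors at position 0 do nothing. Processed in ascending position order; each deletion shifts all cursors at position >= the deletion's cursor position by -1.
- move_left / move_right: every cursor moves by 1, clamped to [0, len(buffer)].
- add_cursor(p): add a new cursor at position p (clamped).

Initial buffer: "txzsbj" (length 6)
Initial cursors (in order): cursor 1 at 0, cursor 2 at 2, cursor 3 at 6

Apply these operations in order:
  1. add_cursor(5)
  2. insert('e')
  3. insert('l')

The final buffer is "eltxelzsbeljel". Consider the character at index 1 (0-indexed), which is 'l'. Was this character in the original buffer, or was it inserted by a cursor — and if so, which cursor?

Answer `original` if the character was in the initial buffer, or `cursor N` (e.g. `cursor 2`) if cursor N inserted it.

Answer: cursor 1

Derivation:
After op 1 (add_cursor(5)): buffer="txzsbj" (len 6), cursors c1@0 c2@2 c4@5 c3@6, authorship ......
After op 2 (insert('e')): buffer="etxezsbeje" (len 10), cursors c1@1 c2@4 c4@8 c3@10, authorship 1..2...4.3
After op 3 (insert('l')): buffer="eltxelzsbeljel" (len 14), cursors c1@2 c2@6 c4@11 c3@14, authorship 11..22...44.33
Authorship (.=original, N=cursor N): 1 1 . . 2 2 . . . 4 4 . 3 3
Index 1: author = 1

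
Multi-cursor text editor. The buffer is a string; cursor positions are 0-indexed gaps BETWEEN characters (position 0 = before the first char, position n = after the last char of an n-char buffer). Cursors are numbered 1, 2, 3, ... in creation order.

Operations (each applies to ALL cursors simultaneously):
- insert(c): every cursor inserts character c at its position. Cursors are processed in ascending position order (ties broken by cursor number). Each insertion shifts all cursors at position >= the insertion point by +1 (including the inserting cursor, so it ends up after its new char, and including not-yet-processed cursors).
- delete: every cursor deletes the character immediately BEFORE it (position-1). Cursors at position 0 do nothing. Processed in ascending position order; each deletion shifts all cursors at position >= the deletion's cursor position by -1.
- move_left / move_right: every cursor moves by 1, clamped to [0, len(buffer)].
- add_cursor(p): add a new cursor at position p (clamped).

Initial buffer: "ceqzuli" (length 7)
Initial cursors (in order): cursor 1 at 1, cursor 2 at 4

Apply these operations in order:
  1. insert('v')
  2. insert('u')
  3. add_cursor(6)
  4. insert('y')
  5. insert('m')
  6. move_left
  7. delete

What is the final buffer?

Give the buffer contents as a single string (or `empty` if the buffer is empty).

After op 1 (insert('v')): buffer="cveqzvuli" (len 9), cursors c1@2 c2@6, authorship .1...2...
After op 2 (insert('u')): buffer="cvueqzvuuli" (len 11), cursors c1@3 c2@8, authorship .11...22...
After op 3 (add_cursor(6)): buffer="cvueqzvuuli" (len 11), cursors c1@3 c3@6 c2@8, authorship .11...22...
After op 4 (insert('y')): buffer="cvuyeqzyvuyuli" (len 14), cursors c1@4 c3@8 c2@11, authorship .111...3222...
After op 5 (insert('m')): buffer="cvuymeqzymvuymuli" (len 17), cursors c1@5 c3@10 c2@14, authorship .1111...332222...
After op 6 (move_left): buffer="cvuymeqzymvuymuli" (len 17), cursors c1@4 c3@9 c2@13, authorship .1111...332222...
After op 7 (delete): buffer="cvumeqzmvumuli" (len 14), cursors c1@3 c3@7 c2@10, authorship .111...3222...

Answer: cvumeqzmvumuli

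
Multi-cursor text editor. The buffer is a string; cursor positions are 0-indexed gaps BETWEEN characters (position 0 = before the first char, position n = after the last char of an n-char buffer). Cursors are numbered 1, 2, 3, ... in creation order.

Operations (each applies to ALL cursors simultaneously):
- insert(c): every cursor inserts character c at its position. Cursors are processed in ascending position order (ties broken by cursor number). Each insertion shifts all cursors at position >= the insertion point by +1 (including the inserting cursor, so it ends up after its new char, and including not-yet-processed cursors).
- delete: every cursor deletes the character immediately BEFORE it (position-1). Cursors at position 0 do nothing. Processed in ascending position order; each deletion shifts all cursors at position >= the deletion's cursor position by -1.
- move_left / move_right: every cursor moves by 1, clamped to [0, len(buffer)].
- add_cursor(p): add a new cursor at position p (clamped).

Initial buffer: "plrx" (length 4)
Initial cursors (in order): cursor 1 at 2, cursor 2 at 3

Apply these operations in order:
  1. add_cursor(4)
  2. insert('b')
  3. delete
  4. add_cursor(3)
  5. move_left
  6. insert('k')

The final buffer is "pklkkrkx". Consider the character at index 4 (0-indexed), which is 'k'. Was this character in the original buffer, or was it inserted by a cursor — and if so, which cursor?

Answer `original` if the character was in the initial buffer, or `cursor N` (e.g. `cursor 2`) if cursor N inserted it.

After op 1 (add_cursor(4)): buffer="plrx" (len 4), cursors c1@2 c2@3 c3@4, authorship ....
After op 2 (insert('b')): buffer="plbrbxb" (len 7), cursors c1@3 c2@5 c3@7, authorship ..1.2.3
After op 3 (delete): buffer="plrx" (len 4), cursors c1@2 c2@3 c3@4, authorship ....
After op 4 (add_cursor(3)): buffer="plrx" (len 4), cursors c1@2 c2@3 c4@3 c3@4, authorship ....
After op 5 (move_left): buffer="plrx" (len 4), cursors c1@1 c2@2 c4@2 c3@3, authorship ....
After op 6 (insert('k')): buffer="pklkkrkx" (len 8), cursors c1@2 c2@5 c4@5 c3@7, authorship .1.24.3.
Authorship (.=original, N=cursor N): . 1 . 2 4 . 3 .
Index 4: author = 4

Answer: cursor 4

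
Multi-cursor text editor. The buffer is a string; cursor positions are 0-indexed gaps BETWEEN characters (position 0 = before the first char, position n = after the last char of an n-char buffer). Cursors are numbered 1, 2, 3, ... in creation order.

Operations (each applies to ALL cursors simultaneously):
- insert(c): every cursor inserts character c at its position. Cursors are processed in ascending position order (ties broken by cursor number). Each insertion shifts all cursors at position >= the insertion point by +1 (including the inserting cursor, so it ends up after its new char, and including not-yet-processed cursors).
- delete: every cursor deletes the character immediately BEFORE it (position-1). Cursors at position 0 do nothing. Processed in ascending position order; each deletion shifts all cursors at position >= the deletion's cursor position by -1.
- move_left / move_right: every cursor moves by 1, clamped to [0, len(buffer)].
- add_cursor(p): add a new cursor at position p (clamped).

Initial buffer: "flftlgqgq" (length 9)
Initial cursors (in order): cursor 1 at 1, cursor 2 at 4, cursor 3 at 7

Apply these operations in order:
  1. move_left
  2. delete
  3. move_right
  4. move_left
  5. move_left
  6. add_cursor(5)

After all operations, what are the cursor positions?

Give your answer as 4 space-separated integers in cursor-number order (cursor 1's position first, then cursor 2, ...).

Answer: 0 1 3 5

Derivation:
After op 1 (move_left): buffer="flftlgqgq" (len 9), cursors c1@0 c2@3 c3@6, authorship .........
After op 2 (delete): buffer="fltlqgq" (len 7), cursors c1@0 c2@2 c3@4, authorship .......
After op 3 (move_right): buffer="fltlqgq" (len 7), cursors c1@1 c2@3 c3@5, authorship .......
After op 4 (move_left): buffer="fltlqgq" (len 7), cursors c1@0 c2@2 c3@4, authorship .......
After op 5 (move_left): buffer="fltlqgq" (len 7), cursors c1@0 c2@1 c3@3, authorship .......
After op 6 (add_cursor(5)): buffer="fltlqgq" (len 7), cursors c1@0 c2@1 c3@3 c4@5, authorship .......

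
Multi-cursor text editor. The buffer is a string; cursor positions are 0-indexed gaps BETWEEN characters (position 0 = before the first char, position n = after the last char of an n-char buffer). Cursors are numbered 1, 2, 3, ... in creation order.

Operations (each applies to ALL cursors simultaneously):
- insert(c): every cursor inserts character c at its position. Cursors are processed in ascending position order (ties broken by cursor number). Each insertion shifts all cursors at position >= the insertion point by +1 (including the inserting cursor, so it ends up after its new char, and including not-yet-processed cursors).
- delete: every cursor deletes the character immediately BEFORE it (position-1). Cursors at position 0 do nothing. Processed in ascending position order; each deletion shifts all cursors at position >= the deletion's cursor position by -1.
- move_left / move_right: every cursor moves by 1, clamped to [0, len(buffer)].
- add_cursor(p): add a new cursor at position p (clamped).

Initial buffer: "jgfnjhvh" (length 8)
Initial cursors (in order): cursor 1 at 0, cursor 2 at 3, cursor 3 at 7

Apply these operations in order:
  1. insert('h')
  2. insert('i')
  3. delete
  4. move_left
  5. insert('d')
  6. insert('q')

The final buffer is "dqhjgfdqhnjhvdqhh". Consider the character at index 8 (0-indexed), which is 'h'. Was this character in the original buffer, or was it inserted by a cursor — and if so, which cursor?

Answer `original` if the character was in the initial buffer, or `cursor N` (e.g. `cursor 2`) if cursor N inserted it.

Answer: cursor 2

Derivation:
After op 1 (insert('h')): buffer="hjgfhnjhvhh" (len 11), cursors c1@1 c2@5 c3@10, authorship 1...2....3.
After op 2 (insert('i')): buffer="hijgfhinjhvhih" (len 14), cursors c1@2 c2@7 c3@13, authorship 11...22....33.
After op 3 (delete): buffer="hjgfhnjhvhh" (len 11), cursors c1@1 c2@5 c3@10, authorship 1...2....3.
After op 4 (move_left): buffer="hjgfhnjhvhh" (len 11), cursors c1@0 c2@4 c3@9, authorship 1...2....3.
After op 5 (insert('d')): buffer="dhjgfdhnjhvdhh" (len 14), cursors c1@1 c2@6 c3@12, authorship 11...22....33.
After op 6 (insert('q')): buffer="dqhjgfdqhnjhvdqhh" (len 17), cursors c1@2 c2@8 c3@15, authorship 111...222....333.
Authorship (.=original, N=cursor N): 1 1 1 . . . 2 2 2 . . . . 3 3 3 .
Index 8: author = 2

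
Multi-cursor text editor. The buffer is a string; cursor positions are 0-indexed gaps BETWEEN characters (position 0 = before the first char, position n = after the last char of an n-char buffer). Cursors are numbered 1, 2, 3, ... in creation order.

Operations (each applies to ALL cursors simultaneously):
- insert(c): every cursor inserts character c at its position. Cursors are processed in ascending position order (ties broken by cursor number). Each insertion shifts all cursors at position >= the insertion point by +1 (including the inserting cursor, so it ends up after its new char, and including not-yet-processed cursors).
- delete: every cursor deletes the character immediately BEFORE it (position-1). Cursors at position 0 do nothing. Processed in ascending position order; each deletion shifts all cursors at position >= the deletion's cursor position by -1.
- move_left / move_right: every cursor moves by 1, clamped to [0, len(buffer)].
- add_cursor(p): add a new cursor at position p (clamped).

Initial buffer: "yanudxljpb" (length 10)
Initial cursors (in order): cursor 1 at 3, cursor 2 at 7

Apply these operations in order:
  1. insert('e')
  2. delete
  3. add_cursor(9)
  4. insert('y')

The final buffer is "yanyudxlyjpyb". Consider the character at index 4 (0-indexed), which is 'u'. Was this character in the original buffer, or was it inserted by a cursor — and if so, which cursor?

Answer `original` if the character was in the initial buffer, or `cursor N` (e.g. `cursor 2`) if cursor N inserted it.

After op 1 (insert('e')): buffer="yaneudxlejpb" (len 12), cursors c1@4 c2@9, authorship ...1....2...
After op 2 (delete): buffer="yanudxljpb" (len 10), cursors c1@3 c2@7, authorship ..........
After op 3 (add_cursor(9)): buffer="yanudxljpb" (len 10), cursors c1@3 c2@7 c3@9, authorship ..........
After op 4 (insert('y')): buffer="yanyudxlyjpyb" (len 13), cursors c1@4 c2@9 c3@12, authorship ...1....2..3.
Authorship (.=original, N=cursor N): . . . 1 . . . . 2 . . 3 .
Index 4: author = original

Answer: original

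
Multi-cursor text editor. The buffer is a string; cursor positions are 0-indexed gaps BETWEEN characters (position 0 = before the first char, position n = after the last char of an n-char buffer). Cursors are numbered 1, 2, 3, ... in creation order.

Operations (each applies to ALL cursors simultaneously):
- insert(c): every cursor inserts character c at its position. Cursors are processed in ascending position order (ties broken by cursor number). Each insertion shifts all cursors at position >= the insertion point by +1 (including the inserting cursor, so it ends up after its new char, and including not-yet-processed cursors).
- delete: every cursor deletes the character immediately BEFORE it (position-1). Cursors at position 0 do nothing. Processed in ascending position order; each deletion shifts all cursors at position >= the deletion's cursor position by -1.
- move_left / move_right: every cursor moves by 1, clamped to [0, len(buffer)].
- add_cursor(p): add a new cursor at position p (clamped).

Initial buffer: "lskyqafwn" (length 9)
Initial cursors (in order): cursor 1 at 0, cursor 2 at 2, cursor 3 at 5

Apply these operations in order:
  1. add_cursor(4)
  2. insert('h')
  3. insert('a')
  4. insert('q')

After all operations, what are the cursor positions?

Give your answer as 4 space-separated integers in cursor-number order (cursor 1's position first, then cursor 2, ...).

After op 1 (add_cursor(4)): buffer="lskyqafwn" (len 9), cursors c1@0 c2@2 c4@4 c3@5, authorship .........
After op 2 (insert('h')): buffer="hlshkyhqhafwn" (len 13), cursors c1@1 c2@4 c4@7 c3@9, authorship 1..2..4.3....
After op 3 (insert('a')): buffer="halshakyhaqhaafwn" (len 17), cursors c1@2 c2@6 c4@10 c3@13, authorship 11..22..44.33....
After op 4 (insert('q')): buffer="haqlshaqkyhaqqhaqafwn" (len 21), cursors c1@3 c2@8 c4@13 c3@17, authorship 111..222..444.333....

Answer: 3 8 17 13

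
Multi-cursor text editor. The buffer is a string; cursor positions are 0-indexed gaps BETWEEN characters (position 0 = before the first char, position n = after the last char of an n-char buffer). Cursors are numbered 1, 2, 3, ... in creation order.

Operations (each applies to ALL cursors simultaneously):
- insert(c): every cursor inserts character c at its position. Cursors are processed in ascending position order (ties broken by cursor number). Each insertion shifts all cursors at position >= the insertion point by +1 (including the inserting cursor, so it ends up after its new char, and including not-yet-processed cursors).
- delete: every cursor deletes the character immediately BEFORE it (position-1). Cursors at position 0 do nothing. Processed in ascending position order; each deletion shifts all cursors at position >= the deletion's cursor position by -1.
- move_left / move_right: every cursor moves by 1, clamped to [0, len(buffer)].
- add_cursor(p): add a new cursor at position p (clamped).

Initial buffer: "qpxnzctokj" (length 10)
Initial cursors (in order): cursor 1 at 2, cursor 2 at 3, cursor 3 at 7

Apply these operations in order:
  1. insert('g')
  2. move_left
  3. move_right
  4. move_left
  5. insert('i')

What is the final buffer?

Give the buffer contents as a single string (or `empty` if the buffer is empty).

After op 1 (insert('g')): buffer="qpgxgnzctgokj" (len 13), cursors c1@3 c2@5 c3@10, authorship ..1.2....3...
After op 2 (move_left): buffer="qpgxgnzctgokj" (len 13), cursors c1@2 c2@4 c3@9, authorship ..1.2....3...
After op 3 (move_right): buffer="qpgxgnzctgokj" (len 13), cursors c1@3 c2@5 c3@10, authorship ..1.2....3...
After op 4 (move_left): buffer="qpgxgnzctgokj" (len 13), cursors c1@2 c2@4 c3@9, authorship ..1.2....3...
After op 5 (insert('i')): buffer="qpigxignzctigokj" (len 16), cursors c1@3 c2@6 c3@12, authorship ..11.22....33...

Answer: qpigxignzctigokj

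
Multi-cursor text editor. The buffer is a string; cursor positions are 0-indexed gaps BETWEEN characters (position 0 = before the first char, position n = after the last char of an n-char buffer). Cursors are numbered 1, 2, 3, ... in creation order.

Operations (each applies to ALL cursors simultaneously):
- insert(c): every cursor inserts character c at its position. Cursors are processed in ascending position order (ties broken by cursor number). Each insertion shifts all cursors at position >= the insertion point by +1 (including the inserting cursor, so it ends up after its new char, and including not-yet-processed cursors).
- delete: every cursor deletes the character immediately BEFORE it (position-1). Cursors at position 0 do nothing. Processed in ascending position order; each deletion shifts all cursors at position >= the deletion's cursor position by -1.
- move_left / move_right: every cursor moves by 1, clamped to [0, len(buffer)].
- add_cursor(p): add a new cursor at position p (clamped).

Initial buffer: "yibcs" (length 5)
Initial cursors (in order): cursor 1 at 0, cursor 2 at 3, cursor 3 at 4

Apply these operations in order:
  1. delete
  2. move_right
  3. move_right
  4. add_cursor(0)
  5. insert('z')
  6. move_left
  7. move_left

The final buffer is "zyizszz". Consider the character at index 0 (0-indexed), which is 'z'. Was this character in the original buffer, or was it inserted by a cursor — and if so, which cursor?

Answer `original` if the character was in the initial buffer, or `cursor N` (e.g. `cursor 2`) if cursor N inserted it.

Answer: cursor 4

Derivation:
After op 1 (delete): buffer="yis" (len 3), cursors c1@0 c2@2 c3@2, authorship ...
After op 2 (move_right): buffer="yis" (len 3), cursors c1@1 c2@3 c3@3, authorship ...
After op 3 (move_right): buffer="yis" (len 3), cursors c1@2 c2@3 c3@3, authorship ...
After op 4 (add_cursor(0)): buffer="yis" (len 3), cursors c4@0 c1@2 c2@3 c3@3, authorship ...
After op 5 (insert('z')): buffer="zyizszz" (len 7), cursors c4@1 c1@4 c2@7 c3@7, authorship 4..1.23
After op 6 (move_left): buffer="zyizszz" (len 7), cursors c4@0 c1@3 c2@6 c3@6, authorship 4..1.23
After op 7 (move_left): buffer="zyizszz" (len 7), cursors c4@0 c1@2 c2@5 c3@5, authorship 4..1.23
Authorship (.=original, N=cursor N): 4 . . 1 . 2 3
Index 0: author = 4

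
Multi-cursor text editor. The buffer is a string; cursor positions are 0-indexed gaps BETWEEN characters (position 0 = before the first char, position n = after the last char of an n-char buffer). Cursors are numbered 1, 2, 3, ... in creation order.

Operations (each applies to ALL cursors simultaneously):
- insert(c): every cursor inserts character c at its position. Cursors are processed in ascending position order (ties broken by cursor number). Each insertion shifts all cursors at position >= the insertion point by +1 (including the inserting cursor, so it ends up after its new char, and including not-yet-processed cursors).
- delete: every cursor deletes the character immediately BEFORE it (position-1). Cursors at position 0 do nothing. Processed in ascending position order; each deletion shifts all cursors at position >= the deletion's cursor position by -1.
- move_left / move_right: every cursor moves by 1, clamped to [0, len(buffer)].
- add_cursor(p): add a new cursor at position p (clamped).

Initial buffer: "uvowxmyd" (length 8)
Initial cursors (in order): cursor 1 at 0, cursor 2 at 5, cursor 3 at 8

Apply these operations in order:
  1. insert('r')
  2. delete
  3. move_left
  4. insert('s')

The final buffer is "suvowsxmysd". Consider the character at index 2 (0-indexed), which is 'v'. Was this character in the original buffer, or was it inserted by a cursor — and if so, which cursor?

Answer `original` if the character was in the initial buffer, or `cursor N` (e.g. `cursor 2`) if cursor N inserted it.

After op 1 (insert('r')): buffer="ruvowxrmydr" (len 11), cursors c1@1 c2@7 c3@11, authorship 1.....2...3
After op 2 (delete): buffer="uvowxmyd" (len 8), cursors c1@0 c2@5 c3@8, authorship ........
After op 3 (move_left): buffer="uvowxmyd" (len 8), cursors c1@0 c2@4 c3@7, authorship ........
After op 4 (insert('s')): buffer="suvowsxmysd" (len 11), cursors c1@1 c2@6 c3@10, authorship 1....2...3.
Authorship (.=original, N=cursor N): 1 . . . . 2 . . . 3 .
Index 2: author = original

Answer: original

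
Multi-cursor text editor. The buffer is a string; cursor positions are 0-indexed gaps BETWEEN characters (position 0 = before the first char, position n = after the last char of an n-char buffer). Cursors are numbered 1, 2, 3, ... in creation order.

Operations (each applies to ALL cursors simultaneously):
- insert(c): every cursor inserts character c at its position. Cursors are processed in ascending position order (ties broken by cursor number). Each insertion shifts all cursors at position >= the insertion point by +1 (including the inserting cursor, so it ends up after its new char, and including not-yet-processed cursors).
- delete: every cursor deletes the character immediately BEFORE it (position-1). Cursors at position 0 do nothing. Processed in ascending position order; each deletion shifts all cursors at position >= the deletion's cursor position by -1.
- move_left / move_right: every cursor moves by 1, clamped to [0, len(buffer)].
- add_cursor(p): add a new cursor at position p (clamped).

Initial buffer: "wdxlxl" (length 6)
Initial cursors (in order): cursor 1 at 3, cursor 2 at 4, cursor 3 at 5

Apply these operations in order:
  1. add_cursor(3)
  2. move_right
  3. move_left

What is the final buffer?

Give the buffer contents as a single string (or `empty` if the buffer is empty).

After op 1 (add_cursor(3)): buffer="wdxlxl" (len 6), cursors c1@3 c4@3 c2@4 c3@5, authorship ......
After op 2 (move_right): buffer="wdxlxl" (len 6), cursors c1@4 c4@4 c2@5 c3@6, authorship ......
After op 3 (move_left): buffer="wdxlxl" (len 6), cursors c1@3 c4@3 c2@4 c3@5, authorship ......

Answer: wdxlxl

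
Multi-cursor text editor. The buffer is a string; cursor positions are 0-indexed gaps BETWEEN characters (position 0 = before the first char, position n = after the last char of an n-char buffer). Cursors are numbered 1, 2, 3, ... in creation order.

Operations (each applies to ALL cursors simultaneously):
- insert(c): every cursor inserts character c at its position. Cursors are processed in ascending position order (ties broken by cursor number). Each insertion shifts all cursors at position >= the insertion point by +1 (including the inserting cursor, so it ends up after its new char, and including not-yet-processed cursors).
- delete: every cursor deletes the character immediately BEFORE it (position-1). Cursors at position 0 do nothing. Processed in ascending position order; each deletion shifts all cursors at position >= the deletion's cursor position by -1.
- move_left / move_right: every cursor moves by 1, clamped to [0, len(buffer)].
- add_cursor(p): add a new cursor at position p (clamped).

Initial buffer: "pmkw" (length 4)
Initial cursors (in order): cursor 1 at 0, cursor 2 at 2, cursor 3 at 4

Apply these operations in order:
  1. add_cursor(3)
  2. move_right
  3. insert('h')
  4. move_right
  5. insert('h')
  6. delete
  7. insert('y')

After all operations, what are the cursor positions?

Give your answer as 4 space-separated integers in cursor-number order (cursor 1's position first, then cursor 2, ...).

Answer: 4 8 12 12

Derivation:
After op 1 (add_cursor(3)): buffer="pmkw" (len 4), cursors c1@0 c2@2 c4@3 c3@4, authorship ....
After op 2 (move_right): buffer="pmkw" (len 4), cursors c1@1 c2@3 c3@4 c4@4, authorship ....
After op 3 (insert('h')): buffer="phmkhwhh" (len 8), cursors c1@2 c2@5 c3@8 c4@8, authorship .1..2.34
After op 4 (move_right): buffer="phmkhwhh" (len 8), cursors c1@3 c2@6 c3@8 c4@8, authorship .1..2.34
After op 5 (insert('h')): buffer="phmhkhwhhhhh" (len 12), cursors c1@4 c2@8 c3@12 c4@12, authorship .1.1.2.23434
After op 6 (delete): buffer="phmkhwhh" (len 8), cursors c1@3 c2@6 c3@8 c4@8, authorship .1..2.34
After op 7 (insert('y')): buffer="phmykhwyhhyy" (len 12), cursors c1@4 c2@8 c3@12 c4@12, authorship .1.1.2.23434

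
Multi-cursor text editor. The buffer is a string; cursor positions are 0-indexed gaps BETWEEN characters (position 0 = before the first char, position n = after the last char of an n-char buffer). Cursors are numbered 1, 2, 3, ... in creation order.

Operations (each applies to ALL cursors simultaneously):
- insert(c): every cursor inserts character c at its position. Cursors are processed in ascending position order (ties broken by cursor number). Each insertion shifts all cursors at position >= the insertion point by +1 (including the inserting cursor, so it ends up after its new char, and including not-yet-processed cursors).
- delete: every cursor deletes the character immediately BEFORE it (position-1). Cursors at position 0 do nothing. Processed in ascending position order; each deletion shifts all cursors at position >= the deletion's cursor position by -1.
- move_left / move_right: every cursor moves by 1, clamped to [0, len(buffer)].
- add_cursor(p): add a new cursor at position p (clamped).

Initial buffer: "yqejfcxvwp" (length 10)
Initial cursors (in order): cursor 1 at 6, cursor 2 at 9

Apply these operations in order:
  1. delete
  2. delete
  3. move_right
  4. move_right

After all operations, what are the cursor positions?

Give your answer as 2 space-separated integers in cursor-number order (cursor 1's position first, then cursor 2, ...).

After op 1 (delete): buffer="yqejfxvp" (len 8), cursors c1@5 c2@7, authorship ........
After op 2 (delete): buffer="yqejxp" (len 6), cursors c1@4 c2@5, authorship ......
After op 3 (move_right): buffer="yqejxp" (len 6), cursors c1@5 c2@6, authorship ......
After op 4 (move_right): buffer="yqejxp" (len 6), cursors c1@6 c2@6, authorship ......

Answer: 6 6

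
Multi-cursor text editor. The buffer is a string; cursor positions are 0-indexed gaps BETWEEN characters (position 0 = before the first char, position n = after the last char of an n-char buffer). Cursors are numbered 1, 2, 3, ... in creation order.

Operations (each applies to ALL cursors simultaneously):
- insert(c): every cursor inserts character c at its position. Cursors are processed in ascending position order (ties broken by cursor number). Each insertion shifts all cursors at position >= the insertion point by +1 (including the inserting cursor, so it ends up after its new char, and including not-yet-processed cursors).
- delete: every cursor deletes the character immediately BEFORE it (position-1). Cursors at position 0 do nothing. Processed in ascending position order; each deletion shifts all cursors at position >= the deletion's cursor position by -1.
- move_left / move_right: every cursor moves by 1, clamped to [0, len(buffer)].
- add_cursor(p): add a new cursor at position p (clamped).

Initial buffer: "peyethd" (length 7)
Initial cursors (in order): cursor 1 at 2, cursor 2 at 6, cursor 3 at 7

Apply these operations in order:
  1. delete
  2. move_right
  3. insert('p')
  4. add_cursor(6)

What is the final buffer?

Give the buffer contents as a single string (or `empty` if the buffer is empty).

After op 1 (delete): buffer="pyet" (len 4), cursors c1@1 c2@4 c3@4, authorship ....
After op 2 (move_right): buffer="pyet" (len 4), cursors c1@2 c2@4 c3@4, authorship ....
After op 3 (insert('p')): buffer="pypetpp" (len 7), cursors c1@3 c2@7 c3@7, authorship ..1..23
After op 4 (add_cursor(6)): buffer="pypetpp" (len 7), cursors c1@3 c4@6 c2@7 c3@7, authorship ..1..23

Answer: pypetpp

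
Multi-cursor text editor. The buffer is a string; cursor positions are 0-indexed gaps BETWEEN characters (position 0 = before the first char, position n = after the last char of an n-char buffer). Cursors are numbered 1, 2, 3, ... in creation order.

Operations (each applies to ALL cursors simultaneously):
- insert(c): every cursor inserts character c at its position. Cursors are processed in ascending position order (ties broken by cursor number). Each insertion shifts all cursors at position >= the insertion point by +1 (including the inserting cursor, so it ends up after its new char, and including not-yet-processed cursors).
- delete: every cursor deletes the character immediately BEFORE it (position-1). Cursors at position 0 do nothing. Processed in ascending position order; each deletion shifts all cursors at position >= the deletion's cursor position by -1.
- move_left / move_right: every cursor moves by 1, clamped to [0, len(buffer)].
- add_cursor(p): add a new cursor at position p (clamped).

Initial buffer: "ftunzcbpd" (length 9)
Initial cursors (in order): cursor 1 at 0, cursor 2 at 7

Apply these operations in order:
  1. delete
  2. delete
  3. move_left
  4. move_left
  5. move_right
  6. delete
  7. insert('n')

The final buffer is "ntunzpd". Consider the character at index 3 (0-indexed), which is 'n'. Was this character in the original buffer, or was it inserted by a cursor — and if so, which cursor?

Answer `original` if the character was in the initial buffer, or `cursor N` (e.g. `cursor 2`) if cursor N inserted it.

Answer: cursor 2

Derivation:
After op 1 (delete): buffer="ftunzcpd" (len 8), cursors c1@0 c2@6, authorship ........
After op 2 (delete): buffer="ftunzpd" (len 7), cursors c1@0 c2@5, authorship .......
After op 3 (move_left): buffer="ftunzpd" (len 7), cursors c1@0 c2@4, authorship .......
After op 4 (move_left): buffer="ftunzpd" (len 7), cursors c1@0 c2@3, authorship .......
After op 5 (move_right): buffer="ftunzpd" (len 7), cursors c1@1 c2@4, authorship .......
After op 6 (delete): buffer="tuzpd" (len 5), cursors c1@0 c2@2, authorship .....
After op 7 (insert('n')): buffer="ntunzpd" (len 7), cursors c1@1 c2@4, authorship 1..2...
Authorship (.=original, N=cursor N): 1 . . 2 . . .
Index 3: author = 2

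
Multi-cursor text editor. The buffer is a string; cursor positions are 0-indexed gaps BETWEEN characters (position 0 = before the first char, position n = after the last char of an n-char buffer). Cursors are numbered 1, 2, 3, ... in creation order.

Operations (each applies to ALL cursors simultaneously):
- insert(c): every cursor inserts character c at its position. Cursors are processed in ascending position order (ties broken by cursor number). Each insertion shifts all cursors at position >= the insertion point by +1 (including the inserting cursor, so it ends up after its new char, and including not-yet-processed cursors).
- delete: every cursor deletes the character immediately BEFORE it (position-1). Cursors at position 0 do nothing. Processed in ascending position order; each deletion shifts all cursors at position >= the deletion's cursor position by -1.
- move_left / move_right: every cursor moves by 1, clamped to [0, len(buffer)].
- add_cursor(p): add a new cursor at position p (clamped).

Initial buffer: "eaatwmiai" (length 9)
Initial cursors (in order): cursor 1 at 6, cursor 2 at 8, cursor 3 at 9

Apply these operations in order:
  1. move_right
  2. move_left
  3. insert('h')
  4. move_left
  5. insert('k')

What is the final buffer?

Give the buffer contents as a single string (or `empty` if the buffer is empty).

After op 1 (move_right): buffer="eaatwmiai" (len 9), cursors c1@7 c2@9 c3@9, authorship .........
After op 2 (move_left): buffer="eaatwmiai" (len 9), cursors c1@6 c2@8 c3@8, authorship .........
After op 3 (insert('h')): buffer="eaatwmhiahhi" (len 12), cursors c1@7 c2@11 c3@11, authorship ......1..23.
After op 4 (move_left): buffer="eaatwmhiahhi" (len 12), cursors c1@6 c2@10 c3@10, authorship ......1..23.
After op 5 (insert('k')): buffer="eaatwmkhiahkkhi" (len 15), cursors c1@7 c2@13 c3@13, authorship ......11..2233.

Answer: eaatwmkhiahkkhi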